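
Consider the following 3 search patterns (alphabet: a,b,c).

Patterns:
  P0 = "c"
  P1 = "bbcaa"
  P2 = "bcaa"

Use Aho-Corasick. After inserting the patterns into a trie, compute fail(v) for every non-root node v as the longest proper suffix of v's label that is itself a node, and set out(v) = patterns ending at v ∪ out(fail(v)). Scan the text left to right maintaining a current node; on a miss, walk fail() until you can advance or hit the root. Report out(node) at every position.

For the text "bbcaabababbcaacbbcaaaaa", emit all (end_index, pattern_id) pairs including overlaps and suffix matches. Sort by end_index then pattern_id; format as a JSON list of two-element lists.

Construct AC machine:
Trie (insert patterns):
  0='ε' goto b→2 c→1
  1='c' goto ·  [P0 ends]
  2='b' goto b→3 c→7
  3='bb' goto c→4
  4='bbc' goto a→5
  5='bbca' goto a→6
  6='bbcaa' goto ·  [P1 ends]
  7='bc' goto a→8
  8='bca' goto a→9
  9='bcaa' goto ·  [P2 ends]

Failure links (BFS by depth):
  n1('c'): parent n0 fail=0; on 'c' 0 → fail=0;  out {0}∪∅={0}
  n2('b'): parent n0 fail=0; on 'b' 0 → fail=0;  out ∅∪∅=∅
  n3('bb'): parent n2 fail=0; on 'b' 0 → fail=2;  out ∅∪∅=∅
  n7('bc'): parent n2 fail=0; on 'c' 0 → fail=1;  out ∅∪{0}={0}
  n4('bbc'): parent n3 fail=2; on 'c' 2 → fail=7;  out ∅∪{0}={0}
  n8('bca'): parent n7 fail=1; on 'a' 1→0 → fail=0;  out ∅∪∅=∅
  n5('bbca'): parent n4 fail=7; on 'a' 7 → fail=8;  out ∅∪∅=∅
  n9('bcaa'): parent n8 fail=0; on 'a' 0 → fail=0;  out {2}∪∅={2}
  n6('bbcaa'): parent n5 fail=8; on 'a' 8 → fail=9;  out {1}∪{2}={1,2}

Text stream:
pos 0 'b': at 2
pos 1 'b': at 3
pos 2 'c': at 4  ** P0@[2:2]
pos 3 'a': at 5
pos 4 'a': at 6  ** P1@[0:4],P2@[1:4]
pos 5 'b': at 2 (via fail)
pos 6 'a': at 0 (via fail)
pos 7 'b': at 2
pos 8 'a': at 0 (via fail)
pos 9 'b': at 2
pos 10 'b': at 3
pos 11 'c': at 4  ** P0@[11:11]
pos 12 'a': at 5
pos 13 'a': at 6  ** P1@[9:13],P2@[10:13]
pos 14 'c': at 1 (via fail)  ** P0@[14:14]
pos 15 'b': at 2 (via fail)
pos 16 'b': at 3
pos 17 'c': at 4  ** P0@[17:17]
pos 18 'a': at 5
pos 19 'a': at 6  ** P1@[15:19],P2@[16:19]
pos 20 'a': at 0 (via fail)
pos 21 'a': at 0
pos 22 'a': at 0

Matches: [[2,0],[4,1],[4,2],[11,0],[13,1],[13,2],[14,0],[17,0],[19,1],[19,2]]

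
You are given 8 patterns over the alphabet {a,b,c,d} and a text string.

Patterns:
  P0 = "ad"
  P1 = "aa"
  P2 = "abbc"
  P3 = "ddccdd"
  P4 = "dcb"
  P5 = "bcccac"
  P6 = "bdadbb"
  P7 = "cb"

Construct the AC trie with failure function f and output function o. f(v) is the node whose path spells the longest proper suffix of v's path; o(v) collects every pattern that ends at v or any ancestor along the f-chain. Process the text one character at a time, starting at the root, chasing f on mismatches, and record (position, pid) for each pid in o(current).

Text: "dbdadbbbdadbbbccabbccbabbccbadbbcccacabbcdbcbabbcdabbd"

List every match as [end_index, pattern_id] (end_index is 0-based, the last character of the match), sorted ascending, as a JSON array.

Construct AC machine:
Trie nodes:
  0='ε' goto a→1 b→15 c→26 d→7
  1='a' goto a→3 b→4 d→2
  2='ad' goto ·  [P0 ends]
  3='aa' goto ·  [P1 ends]
  4='ab' goto b→5
  5='abb' goto c→6
  6='abbc' goto ·  [P2 ends]
  7='d' goto c→13 d→8
  8='dd' goto c→9
  9='ddc' goto c→10
  10='ddcc' goto d→11
  11='ddccd' goto d→12
  12='ddccdd' goto ·  [P3 ends]
  13='dc' goto b→14
  14='dcb' goto ·  [P4 ends]
  15='b' goto c→16 d→21
  16='bc' goto c→17
  17='bcc' goto c→18
  18='bccc' goto a→19
  19='bccca' goto c→20
  20='bcccac' goto ·  [P5 ends]
  21='bd' goto a→22
  22='bda' goto d→23
  23='bdad' goto b→24
  24='bdadb' goto b→25
  25='bdadbb' goto ·  [P6 ends]
  26='c' goto b→27
  27='cb' goto ·  [P7 ends]

Failure links (BFS by depth):
  n1('a'): parent n0 fail=0; on 'a' 0 → fail=0;  out ∅∪∅=∅
  n7('d'): parent n0 fail=0; on 'd' 0 → fail=0;  out ∅∪∅=∅
  n15('b'): parent n0 fail=0; on 'b' 0 → fail=0;  out ∅∪∅=∅
  n26('c'): parent n0 fail=0; on 'c' 0 → fail=0;  out ∅∪∅=∅
  n2('ad'): parent n1 fail=0; on 'd' 0 → fail=7;  out {0}∪∅={0}
  n3('aa'): parent n1 fail=0; on 'a' 0 → fail=1;  out {1}∪∅={1}
  n4('ab'): parent n1 fail=0; on 'b' 0 → fail=15;  out ∅∪∅=∅
  n8('dd'): parent n7 fail=0; on 'd' 0 → fail=7;  out ∅∪∅=∅
  n13('dc'): parent n7 fail=0; on 'c' 0 → fail=26;  out ∅∪∅=∅
  n16('bc'): parent n15 fail=0; on 'c' 0 → fail=26;  out ∅∪∅=∅
  n21('bd'): parent n15 fail=0; on 'd' 0 → fail=7;  out ∅∪∅=∅
  n27('cb'): parent n26 fail=0; on 'b' 0 → fail=15;  out {7}∪∅={7}
  n5('abb'): parent n4 fail=15; on 'b' 15→0 → fail=15;  out ∅∪∅=∅
  n9('ddc'): parent n8 fail=7; on 'c' 7 → fail=13;  out ∅∪∅=∅
  n14('dcb'): parent n13 fail=26; on 'b' 26 → fail=27;  out {4}∪{7}={4,7}
  n17('bcc'): parent n16 fail=26; on 'c' 26→0 → fail=26;  out ∅∪∅=∅
  n22('bda'): parent n21 fail=7; on 'a' 7→0 → fail=1;  out ∅∪∅=∅
  n6('abbc'): parent n5 fail=15; on 'c' 15 → fail=16;  out {2}∪∅={2}
  n10('ddcc'): parent n9 fail=13; on 'c' 13→26→0 → fail=26;  out ∅∪∅=∅
  n18('bccc'): parent n17 fail=26; on 'c' 26→0 → fail=26;  out ∅∪∅=∅
  n23('bdad'): parent n22 fail=1; on 'd' 1 → fail=2;  out ∅∪{0}={0}
  n11('ddccd'): parent n10 fail=26; on 'd' 26→0 → fail=7;  out ∅∪∅=∅
  n19('bccca'): parent n18 fail=26; on 'a' 26→0 → fail=1;  out ∅∪∅=∅
  n24('bdadb'): parent n23 fail=2; on 'b' 2→7→0 → fail=15;  out ∅∪∅=∅
  n12('ddccdd'): parent n11 fail=7; on 'd' 7 → fail=8;  out {3}∪∅={3}
  n20('bcccac'): parent n19 fail=1; on 'c' 1→0 → fail=26;  out {5}∪∅={5}
  n25('bdadbb'): parent n24 fail=15; on 'b' 15→0 → fail=15;  out {6}∪∅={6}

Run:
i=0 'd': node 0→7
i=1 'b': node 7→15 (fail-walked)
i=2 'd': node 15→21
i=3 'a': node 21→22
i=4 'd': node 22→23  ** P0@[3:4]
i=5 'b': node 23→24
i=6 'b': node 24→25  ** P6@[1:6]
i=7 'b': node 25→15 (fail-walked)
i=8 'd': node 15→21
i=9 'a': node 21→22
i=10 'd': node 22→23  ** P0@[9:10]
i=11 'b': node 23→24
i=12 'b': node 24→25  ** P6@[7:12]
i=13 'b': node 25→15 (fail-walked)
i=14 'c': node 15→16
i=15 'c': node 16→17
i=16 'a': node 17→1 (fail-walked)
i=17 'b': node 1→4
i=18 'b': node 4→5
i=19 'c': node 5→6  ** P2@[16:19]
i=20 'c': node 6→17 (fail-walked)
i=21 'b': node 17→27 (fail-walked)  ** P7@[20:21]
i=22 'a': node 27→1 (fail-walked)
i=23 'b': node 1→4
i=24 'b': node 4→5
i=25 'c': node 5→6  ** P2@[22:25]
i=26 'c': node 6→17 (fail-walked)
i=27 'b': node 17→27 (fail-walked)  ** P7@[26:27]
i=28 'a': node 27→1 (fail-walked)
i=29 'd': node 1→2  ** P0@[28:29]
i=30 'b': node 2→15 (fail-walked)
i=31 'b': node 15→15 (fail-walked)
i=32 'c': node 15→16
i=33 'c': node 16→17
i=34 'c': node 17→18
i=35 'a': node 18→19
i=36 'c': node 19→20  ** P5@[31:36]
i=37 'a': node 20→1 (fail-walked)
i=38 'b': node 1→4
i=39 'b': node 4→5
i=40 'c': node 5→6  ** P2@[37:40]
i=41 'd': node 6→7 (fail-walked)
i=42 'b': node 7→15 (fail-walked)
i=43 'c': node 15→16
i=44 'b': node 16→27 (fail-walked)  ** P7@[43:44]
i=45 'a': node 27→1 (fail-walked)
i=46 'b': node 1→4
i=47 'b': node 4→5
i=48 'c': node 5→6  ** P2@[45:48]
i=49 'd': node 6→7 (fail-walked)
i=50 'a': node 7→1 (fail-walked)
i=51 'b': node 1→4
i=52 'b': node 4→5
i=53 'd': node 5→21 (fail-walked)

Result: [[4,0],[6,6],[10,0],[12,6],[19,2],[21,7],[25,2],[27,7],[29,0],[36,5],[40,2],[44,7],[48,2]]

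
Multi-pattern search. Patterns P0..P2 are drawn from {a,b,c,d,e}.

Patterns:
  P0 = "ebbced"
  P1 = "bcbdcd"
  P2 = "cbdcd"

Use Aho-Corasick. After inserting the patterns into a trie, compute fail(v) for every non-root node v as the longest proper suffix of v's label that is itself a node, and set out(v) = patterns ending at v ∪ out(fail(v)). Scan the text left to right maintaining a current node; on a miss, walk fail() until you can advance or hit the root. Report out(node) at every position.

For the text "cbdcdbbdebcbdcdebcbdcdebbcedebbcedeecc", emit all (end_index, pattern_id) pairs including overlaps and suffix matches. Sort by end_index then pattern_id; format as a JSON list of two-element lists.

Construct AC machine:
Trie nodes:
  n0 'ε': b→7 c→13 e→1
  n1 'e': b→2
  n2 'eb': b→3
  n3 'ebb': c→4
  n4 'ebbc': e→5
  n5 'ebbce': d→6
  n6 'ebbced': ·  [P0 ends]
  n7 'b': c→8
  n8 'bc': b→9
  n9 'bcb': d→10
  n10 'bcbd': c→11
  n11 'bcbdc': d→12
  n12 'bcbdcd': ·  [P1 ends]
  n13 'c': b→14
  n14 'cb': d→15
  n15 'cbd': c→16
  n16 'cbdc': d→17
  n17 'cbdcd': ·  [P2 ends]

BFS fail/out derivation:
  fail(1) 'e': from fail(0)=0 chase 'e': 0 ⇒ 0;  out=∅∪out(0)=∅
  fail(7) 'b': from fail(0)=0 chase 'b': 0 ⇒ 0;  out=∅∪out(0)=∅
  fail(13) 'c': from fail(0)=0 chase 'c': 0 ⇒ 0;  out=∅∪out(0)=∅
  fail(2) 'eb': from fail(1)=0 chase 'b': 0 ⇒ 7;  out=∅∪out(7)=∅
  fail(8) 'bc': from fail(7)=0 chase 'c': 0 ⇒ 13;  out=∅∪out(13)=∅
  fail(14) 'cb': from fail(13)=0 chase 'b': 0 ⇒ 7;  out=∅∪out(7)=∅
  fail(3) 'ebb': from fail(2)=7 chase 'b': 7→0 ⇒ 7;  out=∅∪out(7)=∅
  fail(9) 'bcb': from fail(8)=13 chase 'b': 13 ⇒ 14;  out=∅∪out(14)=∅
  fail(15) 'cbd': from fail(14)=7 chase 'd': 7→0 ⇒ 0;  out=∅∪out(0)=∅
  fail(4) 'ebbc': from fail(3)=7 chase 'c': 7 ⇒ 8;  out=∅∪out(8)=∅
  fail(10) 'bcbd': from fail(9)=14 chase 'd': 14 ⇒ 15;  out=∅∪out(15)=∅
  fail(16) 'cbdc': from fail(15)=0 chase 'c': 0 ⇒ 13;  out=∅∪out(13)=∅
  fail(5) 'ebbce': from fail(4)=8 chase 'e': 8→13→0 ⇒ 1;  out=∅∪out(1)=∅
  fail(11) 'bcbdc': from fail(10)=15 chase 'c': 15 ⇒ 16;  out=∅∪out(16)=∅
  fail(17) 'cbdcd': from fail(16)=13 chase 'd': 13→0 ⇒ 0;  out={2}∪out(0)={2}
  fail(6) 'ebbced': from fail(5)=1 chase 'd': 1→0 ⇒ 0;  out={0}∪out(0)={0}
  fail(12) 'bcbdcd': from fail(11)=16 chase 'd': 16 ⇒ 17;  out={1}∪out(17)={1,2}

Run:
pos 0 'c': at 13
pos 1 'b': at 14
pos 2 'd': at 15
pos 3 'c': at 16
pos 4 'd': at 17  emit P2@[0:4]
pos 5 'b': at 7 (fail-walked)
pos 6 'b': at 7 (fail-walked)
pos 7 'd': at 0 (fail-walked)
pos 8 'e': at 1
pos 9 'b': at 2
pos 10 'c': at 8 (fail-walked)
pos 11 'b': at 9
pos 12 'd': at 10
pos 13 'c': at 11
pos 14 'd': at 12  emit P1@[9:14],P2@[10:14]
pos 15 'e': at 1 (fail-walked)
pos 16 'b': at 2
pos 17 'c': at 8 (fail-walked)
pos 18 'b': at 9
pos 19 'd': at 10
pos 20 'c': at 11
pos 21 'd': at 12  emit P1@[16:21],P2@[17:21]
pos 22 'e': at 1 (fail-walked)
pos 23 'b': at 2
pos 24 'b': at 3
pos 25 'c': at 4
pos 26 'e': at 5
pos 27 'd': at 6  emit P0@[22:27]
pos 28 'e': at 1 (fail-walked)
pos 29 'b': at 2
pos 30 'b': at 3
pos 31 'c': at 4
pos 32 'e': at 5
pos 33 'd': at 6  emit P0@[28:33]
pos 34 'e': at 1 (fail-walked)
pos 35 'e': at 1 (fail-walked)
pos 36 'c': at 13 (fail-walked)
pos 37 'c': at 13 (fail-walked)

Result: [[4,2],[14,1],[14,2],[21,1],[21,2],[27,0],[33,0]]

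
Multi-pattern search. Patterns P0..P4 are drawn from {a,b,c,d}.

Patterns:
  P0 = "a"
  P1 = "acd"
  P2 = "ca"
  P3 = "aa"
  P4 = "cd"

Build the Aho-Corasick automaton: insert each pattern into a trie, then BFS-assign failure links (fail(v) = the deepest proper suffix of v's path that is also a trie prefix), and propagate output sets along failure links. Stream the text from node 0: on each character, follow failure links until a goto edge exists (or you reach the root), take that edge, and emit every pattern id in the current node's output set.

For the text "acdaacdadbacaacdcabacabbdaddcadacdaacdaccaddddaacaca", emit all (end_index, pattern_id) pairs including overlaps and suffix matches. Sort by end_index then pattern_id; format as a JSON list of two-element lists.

Construct AC machine:
Trie (insert patterns):
  n0 'ε': a→1 c→4
  n1 'a': a→6 c→2  [P0 ends]
  n2 'ac': d→3
  n3 'acd': ·  [P1 ends]
  n4 'c': a→5 d→7
  n5 'ca': ·  [P2 ends]
  n6 'aa': ·  [P3 ends]
  n7 'cd': ·  [P4 ends]

BFS fail/out derivation:
  fail(1) 'a': from fail(0)=0 chase 'a': 0 ⇒ 0;  out={0}∪out(0)={0}
  fail(4) 'c': from fail(0)=0 chase 'c': 0 ⇒ 0;  out=∅∪out(0)=∅
  fail(2) 'ac': from fail(1)=0 chase 'c': 0 ⇒ 4;  out=∅∪out(4)=∅
  fail(5) 'ca': from fail(4)=0 chase 'a': 0 ⇒ 1;  out={2}∪out(1)={0,2}
  fail(6) 'aa': from fail(1)=0 chase 'a': 0 ⇒ 1;  out={3}∪out(1)={0,3}
  fail(7) 'cd': from fail(4)=0 chase 'd': 0 ⇒ 0;  out={4}∪out(0)={4}
  fail(3) 'acd': from fail(2)=4 chase 'd': 4 ⇒ 7;  out={1}∪out(7)={1,4}

Scan:
[0] read 'a'  n0⇒n1  emit P0@[0:0]
[1] read 'c'  n1⇒n2
[2] read 'd'  n2⇒n3  emit P1@[0:2],P4@[1:2]
[3] read 'a'  n3⇒n1 (via fail)  emit P0@[3:3]
[4] read 'a'  n1⇒n6  emit P0@[4:4],P3@[3:4]
[5] read 'c'  n6⇒n2 (via fail)
[6] read 'd'  n2⇒n3  emit P1@[4:6],P4@[5:6]
[7] read 'a'  n3⇒n1 (via fail)  emit P0@[7:7]
[8] read 'd'  n1⇒n0 (via fail)
[9] read 'b'  n0⇒n0
[10] read 'a'  n0⇒n1  emit P0@[10:10]
[11] read 'c'  n1⇒n2
[12] read 'a'  n2⇒n5 (via fail)  emit P0@[12:12],P2@[11:12]
[13] read 'a'  n5⇒n6 (via fail)  emit P0@[13:13],P3@[12:13]
[14] read 'c'  n6⇒n2 (via fail)
[15] read 'd'  n2⇒n3  emit P1@[13:15],P4@[14:15]
[16] read 'c'  n3⇒n4 (via fail)
[17] read 'a'  n4⇒n5  emit P0@[17:17],P2@[16:17]
[18] read 'b'  n5⇒n0 (via fail)
[19] read 'a'  n0⇒n1  emit P0@[19:19]
[20] read 'c'  n1⇒n2
[21] read 'a'  n2⇒n5 (via fail)  emit P0@[21:21],P2@[20:21]
[22] read 'b'  n5⇒n0 (via fail)
[23] read 'b'  n0⇒n0
[24] read 'd'  n0⇒n0
[25] read 'a'  n0⇒n1  emit P0@[25:25]
[26] read 'd'  n1⇒n0 (via fail)
[27] read 'd'  n0⇒n0
[28] read 'c'  n0⇒n4
[29] read 'a'  n4⇒n5  emit P0@[29:29],P2@[28:29]
[30] read 'd'  n5⇒n0 (via fail)
[31] read 'a'  n0⇒n1  emit P0@[31:31]
[32] read 'c'  n1⇒n2
[33] read 'd'  n2⇒n3  emit P1@[31:33],P4@[32:33]
[34] read 'a'  n3⇒n1 (via fail)  emit P0@[34:34]
[35] read 'a'  n1⇒n6  emit P0@[35:35],P3@[34:35]
[36] read 'c'  n6⇒n2 (via fail)
[37] read 'd'  n2⇒n3  emit P1@[35:37],P4@[36:37]
[38] read 'a'  n3⇒n1 (via fail)  emit P0@[38:38]
[39] read 'c'  n1⇒n2
[40] read 'c'  n2⇒n4 (via fail)
[41] read 'a'  n4⇒n5  emit P0@[41:41],P2@[40:41]
[42] read 'd'  n5⇒n0 (via fail)
[43] read 'd'  n0⇒n0
[44] read 'd'  n0⇒n0
[45] read 'd'  n0⇒n0
[46] read 'a'  n0⇒n1  emit P0@[46:46]
[47] read 'a'  n1⇒n6  emit P0@[47:47],P3@[46:47]
[48] read 'c'  n6⇒n2 (via fail)
[49] read 'a'  n2⇒n5 (via fail)  emit P0@[49:49],P2@[48:49]
[50] read 'c'  n5⇒n2 (via fail)
[51] read 'a'  n2⇒n5 (via fail)  emit P0@[51:51],P2@[50:51]

Matches: [[0,0],[2,1],[2,4],[3,0],[4,0],[4,3],[6,1],[6,4],[7,0],[10,0],[12,0],[12,2],[13,0],[13,3],[15,1],[15,4],[17,0],[17,2],[19,0],[21,0],[21,2],[25,0],[29,0],[29,2],[31,0],[33,1],[33,4],[34,0],[35,0],[35,3],[37,1],[37,4],[38,0],[41,0],[41,2],[46,0],[47,0],[47,3],[49,0],[49,2],[51,0],[51,2]]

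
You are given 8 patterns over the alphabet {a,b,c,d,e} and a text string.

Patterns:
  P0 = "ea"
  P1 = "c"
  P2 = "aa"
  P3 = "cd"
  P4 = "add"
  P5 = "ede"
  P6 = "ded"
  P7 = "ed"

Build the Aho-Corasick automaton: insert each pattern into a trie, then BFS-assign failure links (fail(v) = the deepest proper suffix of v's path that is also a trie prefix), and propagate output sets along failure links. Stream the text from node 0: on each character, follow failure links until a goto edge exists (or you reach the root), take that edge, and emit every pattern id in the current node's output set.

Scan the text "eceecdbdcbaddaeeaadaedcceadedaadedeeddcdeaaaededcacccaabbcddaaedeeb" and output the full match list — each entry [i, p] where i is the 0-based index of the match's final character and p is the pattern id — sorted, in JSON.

Build:
Trie (insert patterns):
  0='ε' goto a→4 c→3 d→11 e→1
  1='e' goto a→2 d→9
  2='ea' goto ·  [P0 ends]
  3='c' goto d→6  [P1 ends]
  4='a' goto a→5 d→7
  5='aa' goto ·  [P2 ends]
  6='cd' goto ·  [P3 ends]
  7='ad' goto d→8
  8='add' goto ·  [P4 ends]
  9='ed' goto e→10  [P7 ends]
  10='ede' goto ·  [P5 ends]
  11='d' goto e→12
  12='de' goto d→13
  13='ded' goto ·  [P6 ends]

BFS fail/out derivation:
  fail(1) 'e': from fail(0)=0 chase 'e': 0 ⇒ 0;  out=∅∪out(0)=∅
  fail(3) 'c': from fail(0)=0 chase 'c': 0 ⇒ 0;  out={1}∪out(0)={1}
  fail(4) 'a': from fail(0)=0 chase 'a': 0 ⇒ 0;  out=∅∪out(0)=∅
  fail(11) 'd': from fail(0)=0 chase 'd': 0 ⇒ 0;  out=∅∪out(0)=∅
  fail(2) 'ea': from fail(1)=0 chase 'a': 0 ⇒ 4;  out={0}∪out(4)={0}
  fail(5) 'aa': from fail(4)=0 chase 'a': 0 ⇒ 4;  out={2}∪out(4)={2}
  fail(6) 'cd': from fail(3)=0 chase 'd': 0 ⇒ 11;  out={3}∪out(11)={3}
  fail(7) 'ad': from fail(4)=0 chase 'd': 0 ⇒ 11;  out=∅∪out(11)=∅
  fail(9) 'ed': from fail(1)=0 chase 'd': 0 ⇒ 11;  out={7}∪out(11)={7}
  fail(12) 'de': from fail(11)=0 chase 'e': 0 ⇒ 1;  out=∅∪out(1)=∅
  fail(8) 'add': from fail(7)=11 chase 'd': 11→0 ⇒ 11;  out={4}∪out(11)={4}
  fail(10) 'ede': from fail(9)=11 chase 'e': 11 ⇒ 12;  out={5}∪out(12)={5}
  fail(13) 'ded': from fail(12)=1 chase 'd': 1 ⇒ 9;  out={6}∪out(9)={6,7}

Text stream:
i=0 'e': node 0→1
i=1 'c': node 1→3 (fail-walked)  ** P1@[1:1]
i=2 'e': node 3→1 (fail-walked)
i=3 'e': node 1→1 (fail-walked)
i=4 'c': node 1→3 (fail-walked)  ** P1@[4:4]
i=5 'd': node 3→6  ** P3@[4:5]
i=6 'b': node 6→0 (fail-walked)
i=7 'd': node 0→11
i=8 'c': node 11→3 (fail-walked)  ** P1@[8:8]
i=9 'b': node 3→0 (fail-walked)
i=10 'a': node 0→4
i=11 'd': node 4→7
i=12 'd': node 7→8  ** P4@[10:12]
i=13 'a': node 8→4 (fail-walked)
i=14 'e': node 4→1 (fail-walked)
i=15 'e': node 1→1 (fail-walked)
i=16 'a': node 1→2  ** P0@[15:16]
i=17 'a': node 2→5 (fail-walked)  ** P2@[16:17]
i=18 'd': node 5→7 (fail-walked)
i=19 'a': node 7→4 (fail-walked)
i=20 'e': node 4→1 (fail-walked)
i=21 'd': node 1→9  ** P7@[20:21]
i=22 'c': node 9→3 (fail-walked)  ** P1@[22:22]
i=23 'c': node 3→3 (fail-walked)  ** P1@[23:23]
i=24 'e': node 3→1 (fail-walked)
i=25 'a': node 1→2  ** P0@[24:25]
i=26 'd': node 2→7 (fail-walked)
i=27 'e': node 7→12 (fail-walked)
i=28 'd': node 12→13  ** P6@[26:28],P7@[27:28]
i=29 'a': node 13→4 (fail-walked)
i=30 'a': node 4→5  ** P2@[29:30]
i=31 'd': node 5→7 (fail-walked)
i=32 'e': node 7→12 (fail-walked)
i=33 'd': node 12→13  ** P6@[31:33],P7@[32:33]
i=34 'e': node 13→10 (fail-walked)  ** P5@[32:34]
i=35 'e': node 10→1 (fail-walked)
i=36 'd': node 1→9  ** P7@[35:36]
i=37 'd': node 9→11 (fail-walked)
i=38 'c': node 11→3 (fail-walked)  ** P1@[38:38]
i=39 'd': node 3→6  ** P3@[38:39]
i=40 'e': node 6→12 (fail-walked)
i=41 'a': node 12→2 (fail-walked)  ** P0@[40:41]
i=42 'a': node 2→5 (fail-walked)  ** P2@[41:42]
i=43 'a': node 5→5 (fail-walked)  ** P2@[42:43]
i=44 'e': node 5→1 (fail-walked)
i=45 'd': node 1→9  ** P7@[44:45]
i=46 'e': node 9→10  ** P5@[44:46]
i=47 'd': node 10→13 (fail-walked)  ** P6@[45:47],P7@[46:47]
i=48 'c': node 13→3 (fail-walked)  ** P1@[48:48]
i=49 'a': node 3→4 (fail-walked)
i=50 'c': node 4→3 (fail-walked)  ** P1@[50:50]
i=51 'c': node 3→3 (fail-walked)  ** P1@[51:51]
i=52 'c': node 3→3 (fail-walked)  ** P1@[52:52]
i=53 'a': node 3→4 (fail-walked)
i=54 'a': node 4→5  ** P2@[53:54]
i=55 'b': node 5→0 (fail-walked)
i=56 'b': node 0→0
i=57 'c': node 0→3  ** P1@[57:57]
i=58 'd': node 3→6  ** P3@[57:58]
i=59 'd': node 6→11 (fail-walked)
i=60 'a': node 11→4 (fail-walked)
i=61 'a': node 4→5  ** P2@[60:61]
i=62 'e': node 5→1 (fail-walked)
i=63 'd': node 1→9  ** P7@[62:63]
i=64 'e': node 9→10  ** P5@[62:64]
i=65 'e': node 10→1 (fail-walked)
i=66 'b': node 1→0 (fail-walked)

Matches: [[1,1],[4,1],[5,3],[8,1],[12,4],[16,0],[17,2],[21,7],[22,1],[23,1],[25,0],[28,6],[28,7],[30,2],[33,6],[33,7],[34,5],[36,7],[38,1],[39,3],[41,0],[42,2],[43,2],[45,7],[46,5],[47,6],[47,7],[48,1],[50,1],[51,1],[52,1],[54,2],[57,1],[58,3],[61,2],[63,7],[64,5]]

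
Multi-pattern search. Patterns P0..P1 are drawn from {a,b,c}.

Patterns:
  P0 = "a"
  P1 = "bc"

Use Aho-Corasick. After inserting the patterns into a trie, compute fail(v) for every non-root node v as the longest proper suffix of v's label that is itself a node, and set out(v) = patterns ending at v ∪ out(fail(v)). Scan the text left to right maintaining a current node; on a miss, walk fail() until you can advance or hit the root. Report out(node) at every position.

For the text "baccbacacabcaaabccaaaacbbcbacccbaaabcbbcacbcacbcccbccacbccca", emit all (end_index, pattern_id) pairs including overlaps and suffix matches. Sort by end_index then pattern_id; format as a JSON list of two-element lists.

Build automaton:
Trie (insert patterns):
  0='ε' goto a→1 b→2
  1='a' goto ·  [P0 ends]
  2='b' goto c→3
  3='bc' goto ·  [P1 ends]

BFS fail/out derivation:
  n1('a'): parent n0 fail=0; on 'a' 0 → fail=0;  out {0}∪∅={0}
  n2('b'): parent n0 fail=0; on 'b' 0 → fail=0;  out ∅∪∅=∅
  n3('bc'): parent n2 fail=0; on 'c' 0 → fail=0;  out {1}∪∅={1}

Text stream:
pos 0 'b': at 2
pos 1 'a': at 1 ·f  emit P0@[1:1]
pos 2 'c': at 0 ·f
pos 3 'c': at 0
pos 4 'b': at 2
pos 5 'a': at 1 ·f  emit P0@[5:5]
pos 6 'c': at 0 ·f
pos 7 'a': at 1  emit P0@[7:7]
pos 8 'c': at 0 ·f
pos 9 'a': at 1  emit P0@[9:9]
pos 10 'b': at 2 ·f
pos 11 'c': at 3  emit P1@[10:11]
pos 12 'a': at 1 ·f  emit P0@[12:12]
pos 13 'a': at 1 ·f  emit P0@[13:13]
pos 14 'a': at 1 ·f  emit P0@[14:14]
pos 15 'b': at 2 ·f
pos 16 'c': at 3  emit P1@[15:16]
pos 17 'c': at 0 ·f
pos 18 'a': at 1  emit P0@[18:18]
pos 19 'a': at 1 ·f  emit P0@[19:19]
pos 20 'a': at 1 ·f  emit P0@[20:20]
pos 21 'a': at 1 ·f  emit P0@[21:21]
pos 22 'c': at 0 ·f
pos 23 'b': at 2
pos 24 'b': at 2 ·f
pos 25 'c': at 3  emit P1@[24:25]
pos 26 'b': at 2 ·f
pos 27 'a': at 1 ·f  emit P0@[27:27]
pos 28 'c': at 0 ·f
pos 29 'c': at 0
pos 30 'c': at 0
pos 31 'b': at 2
pos 32 'a': at 1 ·f  emit P0@[32:32]
pos 33 'a': at 1 ·f  emit P0@[33:33]
pos 34 'a': at 1 ·f  emit P0@[34:34]
pos 35 'b': at 2 ·f
pos 36 'c': at 3  emit P1@[35:36]
pos 37 'b': at 2 ·f
pos 38 'b': at 2 ·f
pos 39 'c': at 3  emit P1@[38:39]
pos 40 'a': at 1 ·f  emit P0@[40:40]
pos 41 'c': at 0 ·f
pos 42 'b': at 2
pos 43 'c': at 3  emit P1@[42:43]
pos 44 'a': at 1 ·f  emit P0@[44:44]
pos 45 'c': at 0 ·f
pos 46 'b': at 2
pos 47 'c': at 3  emit P1@[46:47]
pos 48 'c': at 0 ·f
pos 49 'c': at 0
pos 50 'b': at 2
pos 51 'c': at 3  emit P1@[50:51]
pos 52 'c': at 0 ·f
pos 53 'a': at 1  emit P0@[53:53]
pos 54 'c': at 0 ·f
pos 55 'b': at 2
pos 56 'c': at 3  emit P1@[55:56]
pos 57 'c': at 0 ·f
pos 58 'c': at 0
pos 59 'a': at 1  emit P0@[59:59]

All matches (sorted): [[1,0],[5,0],[7,0],[9,0],[11,1],[12,0],[13,0],[14,0],[16,1],[18,0],[19,0],[20,0],[21,0],[25,1],[27,0],[32,0],[33,0],[34,0],[36,1],[39,1],[40,0],[43,1],[44,0],[47,1],[51,1],[53,0],[56,1],[59,0]]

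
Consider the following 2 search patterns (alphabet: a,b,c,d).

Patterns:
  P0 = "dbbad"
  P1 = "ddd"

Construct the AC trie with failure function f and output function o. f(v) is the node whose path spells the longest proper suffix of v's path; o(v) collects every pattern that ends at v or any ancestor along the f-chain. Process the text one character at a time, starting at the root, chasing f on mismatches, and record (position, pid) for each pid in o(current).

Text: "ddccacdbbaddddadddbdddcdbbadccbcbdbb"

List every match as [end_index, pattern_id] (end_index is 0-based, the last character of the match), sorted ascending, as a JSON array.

Construct AC machine:
Trie (insert patterns):
  n0 'ε': d→1
  n1 'd': b→2 d→6
  n2 'db': b→3
  n3 'dbb': a→4
  n4 'dbba': d→5
  n5 'dbbad': ·  [P0 ends]
  n6 'dd': d→7
  n7 'ddd': ·  [P1 ends]

BFS fail/out derivation:
  n1('d'): parent n0 fail=0; on 'd' 0 → fail=0;  out ∅∪∅=∅
  n2('db'): parent n1 fail=0; on 'b' 0 → fail=0;  out ∅∪∅=∅
  n6('dd'): parent n1 fail=0; on 'd' 0 → fail=1;  out ∅∪∅=∅
  n3('dbb'): parent n2 fail=0; on 'b' 0 → fail=0;  out ∅∪∅=∅
  n7('ddd'): parent n6 fail=1; on 'd' 1 → fail=6;  out {1}∪∅={1}
  n4('dbba'): parent n3 fail=0; on 'a' 0 → fail=0;  out ∅∪∅=∅
  n5('dbbad'): parent n4 fail=0; on 'd' 0 → fail=1;  out {0}∪∅={0}

Scan:
[0] read 'd'  n0⇒n1
[1] read 'd'  n1⇒n6
[2] read 'c'  n6⇒n0 (fail-walked)
[3] read 'c'  n0⇒n0
[4] read 'a'  n0⇒n0
[5] read 'c'  n0⇒n0
[6] read 'd'  n0⇒n1
[7] read 'b'  n1⇒n2
[8] read 'b'  n2⇒n3
[9] read 'a'  n3⇒n4
[10] read 'd'  n4⇒n5  → match P0@[6:10]
[11] read 'd'  n5⇒n6 (fail-walked)
[12] read 'd'  n6⇒n7  → match P1@[10:12]
[13] read 'd'  n7⇒n7 (fail-walked)  → match P1@[11:13]
[14] read 'a'  n7⇒n0 (fail-walked)
[15] read 'd'  n0⇒n1
[16] read 'd'  n1⇒n6
[17] read 'd'  n6⇒n7  → match P1@[15:17]
[18] read 'b'  n7⇒n2 (fail-walked)
[19] read 'd'  n2⇒n1 (fail-walked)
[20] read 'd'  n1⇒n6
[21] read 'd'  n6⇒n7  → match P1@[19:21]
[22] read 'c'  n7⇒n0 (fail-walked)
[23] read 'd'  n0⇒n1
[24] read 'b'  n1⇒n2
[25] read 'b'  n2⇒n3
[26] read 'a'  n3⇒n4
[27] read 'd'  n4⇒n5  → match P0@[23:27]
[28] read 'c'  n5⇒n0 (fail-walked)
[29] read 'c'  n0⇒n0
[30] read 'b'  n0⇒n0
[31] read 'c'  n0⇒n0
[32] read 'b'  n0⇒n0
[33] read 'd'  n0⇒n1
[34] read 'b'  n1⇒n2
[35] read 'b'  n2⇒n3

Matches: [[10,0],[12,1],[13,1],[17,1],[21,1],[27,0]]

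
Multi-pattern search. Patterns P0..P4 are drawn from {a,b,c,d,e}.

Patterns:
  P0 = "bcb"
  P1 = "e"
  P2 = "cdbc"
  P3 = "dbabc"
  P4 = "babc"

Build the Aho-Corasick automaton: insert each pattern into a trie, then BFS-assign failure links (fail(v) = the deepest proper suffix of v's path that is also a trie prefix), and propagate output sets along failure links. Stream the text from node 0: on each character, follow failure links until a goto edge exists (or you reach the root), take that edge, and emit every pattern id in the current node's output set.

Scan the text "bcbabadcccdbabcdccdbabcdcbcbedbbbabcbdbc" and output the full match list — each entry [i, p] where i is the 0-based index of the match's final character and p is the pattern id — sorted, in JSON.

Build automaton:
Trie (insert patterns):
  0='ε' goto b→1 c→5 d→9 e→4
  1='b' goto a→14 c→2
  2='bc' goto b→3
  3='bcb' goto ·  [P0 ends]
  4='e' goto ·  [P1 ends]
  5='c' goto d→6
  6='cd' goto b→7
  7='cdb' goto c→8
  8='cdbc' goto ·  [P2 ends]
  9='d' goto b→10
  10='db' goto a→11
  11='dba' goto b→12
  12='dbab' goto c→13
  13='dbabc' goto ·  [P3 ends]
  14='ba' goto b→15
  15='bab' goto c→16
  16='babc' goto ·  [P4 ends]

Failure links (BFS by depth):
  n1('b'): parent n0 fail=0; on 'b' 0 → fail=0;  out ∅∪∅=∅
  n4('e'): parent n0 fail=0; on 'e' 0 → fail=0;  out {1}∪∅={1}
  n5('c'): parent n0 fail=0; on 'c' 0 → fail=0;  out ∅∪∅=∅
  n9('d'): parent n0 fail=0; on 'd' 0 → fail=0;  out ∅∪∅=∅
  n2('bc'): parent n1 fail=0; on 'c' 0 → fail=5;  out ∅∪∅=∅
  n6('cd'): parent n5 fail=0; on 'd' 0 → fail=9;  out ∅∪∅=∅
  n10('db'): parent n9 fail=0; on 'b' 0 → fail=1;  out ∅∪∅=∅
  n14('ba'): parent n1 fail=0; on 'a' 0 → fail=0;  out ∅∪∅=∅
  n3('bcb'): parent n2 fail=5; on 'b' 5→0 → fail=1;  out {0}∪∅={0}
  n7('cdb'): parent n6 fail=9; on 'b' 9 → fail=10;  out ∅∪∅=∅
  n11('dba'): parent n10 fail=1; on 'a' 1 → fail=14;  out ∅∪∅=∅
  n15('bab'): parent n14 fail=0; on 'b' 0 → fail=1;  out ∅∪∅=∅
  n8('cdbc'): parent n7 fail=10; on 'c' 10→1 → fail=2;  out {2}∪∅={2}
  n12('dbab'): parent n11 fail=14; on 'b' 14 → fail=15;  out ∅∪∅=∅
  n16('babc'): parent n15 fail=1; on 'c' 1 → fail=2;  out {4}∪∅={4}
  n13('dbabc'): parent n12 fail=15; on 'c' 15 → fail=16;  out {3}∪{4}={3,4}

Text stream:
pos 0 'b': at 1
pos 1 'c': at 2
pos 2 'b': at 3  emit P0@[0:2]
pos 3 'a': at 14 (fail-walked)
pos 4 'b': at 15
pos 5 'a': at 14 (fail-walked)
pos 6 'd': at 9 (fail-walked)
pos 7 'c': at 5 (fail-walked)
pos 8 'c': at 5 (fail-walked)
pos 9 'c': at 5 (fail-walked)
pos 10 'd': at 6
pos 11 'b': at 7
pos 12 'a': at 11 (fail-walked)
pos 13 'b': at 12
pos 14 'c': at 13  emit P3@[10:14],P4@[11:14]
pos 15 'd': at 6 (fail-walked)
pos 16 'c': at 5 (fail-walked)
pos 17 'c': at 5 (fail-walked)
pos 18 'd': at 6
pos 19 'b': at 7
pos 20 'a': at 11 (fail-walked)
pos 21 'b': at 12
pos 22 'c': at 13  emit P3@[18:22],P4@[19:22]
pos 23 'd': at 6 (fail-walked)
pos 24 'c': at 5 (fail-walked)
pos 25 'b': at 1 (fail-walked)
pos 26 'c': at 2
pos 27 'b': at 3  emit P0@[25:27]
pos 28 'e': at 4 (fail-walked)  emit P1@[28:28]
pos 29 'd': at 9 (fail-walked)
pos 30 'b': at 10
pos 31 'b': at 1 (fail-walked)
pos 32 'b': at 1 (fail-walked)
pos 33 'a': at 14
pos 34 'b': at 15
pos 35 'c': at 16  emit P4@[32:35]
pos 36 'b': at 3 (fail-walked)  emit P0@[34:36]
pos 37 'd': at 9 (fail-walked)
pos 38 'b': at 10
pos 39 'c': at 2 (fail-walked)

All matches (sorted): [[2,0],[14,3],[14,4],[22,3],[22,4],[27,0],[28,1],[35,4],[36,0]]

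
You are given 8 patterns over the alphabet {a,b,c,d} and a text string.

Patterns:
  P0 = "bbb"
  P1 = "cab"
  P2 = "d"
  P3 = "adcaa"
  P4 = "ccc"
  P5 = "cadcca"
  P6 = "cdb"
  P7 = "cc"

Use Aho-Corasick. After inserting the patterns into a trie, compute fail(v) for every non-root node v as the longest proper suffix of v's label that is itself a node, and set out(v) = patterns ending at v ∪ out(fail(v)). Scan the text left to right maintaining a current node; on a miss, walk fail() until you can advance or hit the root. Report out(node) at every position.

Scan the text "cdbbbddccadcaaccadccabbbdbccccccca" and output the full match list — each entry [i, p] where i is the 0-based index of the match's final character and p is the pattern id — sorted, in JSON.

Build:
Trie nodes:
  0='ε' goto a→8 b→1 c→4 d→7
  1='b' goto b→2
  2='bb' goto b→3
  3='bbb' goto ·  ←P0
  4='c' goto a→5 c→13 d→19
  5='ca' goto b→6 d→15
  6='cab' goto ·  ←P1
  7='d' goto ·  ←P2
  8='a' goto d→9
  9='ad' goto c→10
  10='adc' goto a→11
  11='adca' goto a→12
  12='adcaa' goto ·  ←P3
  13='cc' goto c→14  ←P7
  14='ccc' goto ·  ←P4
  15='cad' goto c→16
  16='cadc' goto c→17
  17='cadcc' goto a→18
  18='cadcca' goto ·  ←P5
  19='cd' goto b→20
  20='cdb' goto ·  ←P6

BFS fail/out derivation:
  n1('b'): parent n0 fail=0; on 'b' 0 → fail=0;  out ∅∪∅=∅
  n4('c'): parent n0 fail=0; on 'c' 0 → fail=0;  out ∅∪∅=∅
  n7('d'): parent n0 fail=0; on 'd' 0 → fail=0;  out {2}∪∅={2}
  n8('a'): parent n0 fail=0; on 'a' 0 → fail=0;  out ∅∪∅=∅
  n2('bb'): parent n1 fail=0; on 'b' 0 → fail=1;  out ∅∪∅=∅
  n5('ca'): parent n4 fail=0; on 'a' 0 → fail=8;  out ∅∪∅=∅
  n9('ad'): parent n8 fail=0; on 'd' 0 → fail=7;  out ∅∪{2}={2}
  n13('cc'): parent n4 fail=0; on 'c' 0 → fail=4;  out {7}∪∅={7}
  n19('cd'): parent n4 fail=0; on 'd' 0 → fail=7;  out ∅∪{2}={2}
  n3('bbb'): parent n2 fail=1; on 'b' 1 → fail=2;  out {0}∪∅={0}
  n6('cab'): parent n5 fail=8; on 'b' 8→0 → fail=1;  out {1}∪∅={1}
  n10('adc'): parent n9 fail=7; on 'c' 7→0 → fail=4;  out ∅∪∅=∅
  n14('ccc'): parent n13 fail=4; on 'c' 4 → fail=13;  out {4}∪{7}={4,7}
  n15('cad'): parent n5 fail=8; on 'd' 8 → fail=9;  out ∅∪{2}={2}
  n20('cdb'): parent n19 fail=7; on 'b' 7→0 → fail=1;  out {6}∪∅={6}
  n11('adca'): parent n10 fail=4; on 'a' 4 → fail=5;  out ∅∪∅=∅
  n16('cadc'): parent n15 fail=9; on 'c' 9 → fail=10;  out ∅∪∅=∅
  n12('adcaa'): parent n11 fail=5; on 'a' 5→8→0 → fail=8;  out {3}∪∅={3}
  n17('cadcc'): parent n16 fail=10; on 'c' 10→4 → fail=13;  out ∅∪{7}={7}
  n18('cadcca'): parent n17 fail=13; on 'a' 13→4 → fail=5;  out {5}∪∅={5}

Run:
[0] read 'c'  n0⇒n4
[1] read 'd'  n4⇒n19  emit P2@[1:1]
[2] read 'b'  n19⇒n20  emit P6@[0:2]
[3] read 'b'  n20⇒n2 (via fail)
[4] read 'b'  n2⇒n3  emit P0@[2:4]
[5] read 'd'  n3⇒n7 (via fail)  emit P2@[5:5]
[6] read 'd'  n7⇒n7 (via fail)  emit P2@[6:6]
[7] read 'c'  n7⇒n4 (via fail)
[8] read 'c'  n4⇒n13  emit P7@[7:8]
[9] read 'a'  n13⇒n5 (via fail)
[10] read 'd'  n5⇒n15  emit P2@[10:10]
[11] read 'c'  n15⇒n16
[12] read 'a'  n16⇒n11 (via fail)
[13] read 'a'  n11⇒n12  emit P3@[9:13]
[14] read 'c'  n12⇒n4 (via fail)
[15] read 'c'  n4⇒n13  emit P7@[14:15]
[16] read 'a'  n13⇒n5 (via fail)
[17] read 'd'  n5⇒n15  emit P2@[17:17]
[18] read 'c'  n15⇒n16
[19] read 'c'  n16⇒n17  emit P7@[18:19]
[20] read 'a'  n17⇒n18  emit P5@[15:20]
[21] read 'b'  n18⇒n6 (via fail)  emit P1@[19:21]
[22] read 'b'  n6⇒n2 (via fail)
[23] read 'b'  n2⇒n3  emit P0@[21:23]
[24] read 'd'  n3⇒n7 (via fail)  emit P2@[24:24]
[25] read 'b'  n7⇒n1 (via fail)
[26] read 'c'  n1⇒n4 (via fail)
[27] read 'c'  n4⇒n13  emit P7@[26:27]
[28] read 'c'  n13⇒n14  emit P4@[26:28],P7@[27:28]
[29] read 'c'  n14⇒n14 (via fail)  emit P4@[27:29],P7@[28:29]
[30] read 'c'  n14⇒n14 (via fail)  emit P4@[28:30],P7@[29:30]
[31] read 'c'  n14⇒n14 (via fail)  emit P4@[29:31],P7@[30:31]
[32] read 'c'  n14⇒n14 (via fail)  emit P4@[30:32],P7@[31:32]
[33] read 'a'  n14⇒n5 (via fail)

Result: [[1,2],[2,6],[4,0],[5,2],[6,2],[8,7],[10,2],[13,3],[15,7],[17,2],[19,7],[20,5],[21,1],[23,0],[24,2],[27,7],[28,4],[28,7],[29,4],[29,7],[30,4],[30,7],[31,4],[31,7],[32,4],[32,7]]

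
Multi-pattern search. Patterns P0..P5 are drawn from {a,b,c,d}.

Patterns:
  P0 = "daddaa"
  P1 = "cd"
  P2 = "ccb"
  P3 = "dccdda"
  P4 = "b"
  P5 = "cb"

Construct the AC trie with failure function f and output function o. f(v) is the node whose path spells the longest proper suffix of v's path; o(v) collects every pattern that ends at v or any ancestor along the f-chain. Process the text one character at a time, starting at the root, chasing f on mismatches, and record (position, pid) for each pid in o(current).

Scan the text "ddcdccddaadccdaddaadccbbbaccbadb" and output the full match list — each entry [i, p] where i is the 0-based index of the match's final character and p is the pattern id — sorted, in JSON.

Construct AC machine:
Trie (insert patterns):
  n0 'ε': b→16 c→7 d→1
  n1 'd': a→2 c→11
  n2 'da': d→3
  n3 'dad': d→4
  n4 'dadd': a→5
  n5 'dadda': a→6
  n6 'daddaa': ·  ←P0
  n7 'c': b→17 c→9 d→8
  n8 'cd': ·  ←P1
  n9 'cc': b→10
  n10 'ccb': ·  ←P2
  n11 'dc': c→12
  n12 'dcc': d→13
  n13 'dccd': d→14
  n14 'dccdd': a→15
  n15 'dccdda': ·  ←P3
  n16 'b': ·  ←P4
  n17 'cb': ·  ←P5

Failure links (BFS by depth):
  fail(1) 'd': from fail(0)=0 chase 'd': 0 ⇒ 0;  out=∅∪out(0)=∅
  fail(7) 'c': from fail(0)=0 chase 'c': 0 ⇒ 0;  out=∅∪out(0)=∅
  fail(16) 'b': from fail(0)=0 chase 'b': 0 ⇒ 0;  out={4}∪out(0)={4}
  fail(2) 'da': from fail(1)=0 chase 'a': 0 ⇒ 0;  out=∅∪out(0)=∅
  fail(8) 'cd': from fail(7)=0 chase 'd': 0 ⇒ 1;  out={1}∪out(1)={1}
  fail(9) 'cc': from fail(7)=0 chase 'c': 0 ⇒ 7;  out=∅∪out(7)=∅
  fail(11) 'dc': from fail(1)=0 chase 'c': 0 ⇒ 7;  out=∅∪out(7)=∅
  fail(17) 'cb': from fail(7)=0 chase 'b': 0 ⇒ 16;  out={5}∪out(16)={4,5}
  fail(3) 'dad': from fail(2)=0 chase 'd': 0 ⇒ 1;  out=∅∪out(1)=∅
  fail(10) 'ccb': from fail(9)=7 chase 'b': 7 ⇒ 17;  out={2}∪out(17)={2,4,5}
  fail(12) 'dcc': from fail(11)=7 chase 'c': 7 ⇒ 9;  out=∅∪out(9)=∅
  fail(4) 'dadd': from fail(3)=1 chase 'd': 1→0 ⇒ 1;  out=∅∪out(1)=∅
  fail(13) 'dccd': from fail(12)=9 chase 'd': 9→7 ⇒ 8;  out=∅∪out(8)={1}
  fail(5) 'dadda': from fail(4)=1 chase 'a': 1 ⇒ 2;  out=∅∪out(2)=∅
  fail(14) 'dccdd': from fail(13)=8 chase 'd': 8→1→0 ⇒ 1;  out=∅∪out(1)=∅
  fail(6) 'daddaa': from fail(5)=2 chase 'a': 2→0 ⇒ 0;  out={0}∪out(0)={0}
  fail(15) 'dccdda': from fail(14)=1 chase 'a': 1 ⇒ 2;  out={3}∪out(2)={3}

Scan:
i=0 'd': node 0→1
i=1 'd': node 1→1 (fail-walked)
i=2 'c': node 1→11
i=3 'd': node 11→8 (fail-walked)  emit P1@[2:3]
i=4 'c': node 8→11 (fail-walked)
i=5 'c': node 11→12
i=6 'd': node 12→13  emit P1@[5:6]
i=7 'd': node 13→14
i=8 'a': node 14→15  emit P3@[3:8]
i=9 'a': node 15→0 (fail-walked)
i=10 'd': node 0→1
i=11 'c': node 1→11
i=12 'c': node 11→12
i=13 'd': node 12→13  emit P1@[12:13]
i=14 'a': node 13→2 (fail-walked)
i=15 'd': node 2→3
i=16 'd': node 3→4
i=17 'a': node 4→5
i=18 'a': node 5→6  emit P0@[13:18]
i=19 'd': node 6→1 (fail-walked)
i=20 'c': node 1→11
i=21 'c': node 11→12
i=22 'b': node 12→10 (fail-walked)  emit P2@[20:22],P4@[22:22],P5@[21:22]
i=23 'b': node 10→16 (fail-walked)  emit P4@[23:23]
i=24 'b': node 16→16 (fail-walked)  emit P4@[24:24]
i=25 'a': node 16→0 (fail-walked)
i=26 'c': node 0→7
i=27 'c': node 7→9
i=28 'b': node 9→10  emit P2@[26:28],P4@[28:28],P5@[27:28]
i=29 'a': node 10→0 (fail-walked)
i=30 'd': node 0→1
i=31 'b': node 1→16 (fail-walked)  emit P4@[31:31]

All matches (sorted): [[3,1],[6,1],[8,3],[13,1],[18,0],[22,2],[22,4],[22,5],[23,4],[24,4],[28,2],[28,4],[28,5],[31,4]]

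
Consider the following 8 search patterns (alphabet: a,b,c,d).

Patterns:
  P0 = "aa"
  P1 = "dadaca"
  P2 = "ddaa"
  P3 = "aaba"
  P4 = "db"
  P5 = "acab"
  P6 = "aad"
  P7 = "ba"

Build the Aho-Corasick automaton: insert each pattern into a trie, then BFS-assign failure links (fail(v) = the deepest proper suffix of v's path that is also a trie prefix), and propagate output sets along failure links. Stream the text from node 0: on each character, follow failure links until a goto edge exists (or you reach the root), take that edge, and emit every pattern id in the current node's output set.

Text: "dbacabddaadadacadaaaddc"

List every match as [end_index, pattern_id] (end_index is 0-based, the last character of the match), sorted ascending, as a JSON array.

Construct AC machine:
Trie nodes:
  0='ε' goto a→1 b→19 d→3
  1='a' goto a→2 c→15
  2='aa' goto b→12 d→18  ←P0
  3='d' goto a→4 b→14 d→9
  4='da' goto d→5
  5='dad' goto a→6
  6='dada' goto c→7
  7='dadac' goto a→8
  8='dadaca' goto ·  ←P1
  9='dd' goto a→10
  10='dda' goto a→11
  11='ddaa' goto ·  ←P2
  12='aab' goto a→13
  13='aaba' goto ·  ←P3
  14='db' goto ·  ←P4
  15='ac' goto a→16
  16='aca' goto b→17
  17='acab' goto ·  ←P5
  18='aad' goto ·  ←P6
  19='b' goto a→20
  20='ba' goto ·  ←P7

BFS fail/out derivation:
  n1('a'): parent n0 fail=0; on 'a' 0 → fail=0;  out ∅∪∅=∅
  n3('d'): parent n0 fail=0; on 'd' 0 → fail=0;  out ∅∪∅=∅
  n19('b'): parent n0 fail=0; on 'b' 0 → fail=0;  out ∅∪∅=∅
  n2('aa'): parent n1 fail=0; on 'a' 0 → fail=1;  out {0}∪∅={0}
  n4('da'): parent n3 fail=0; on 'a' 0 → fail=1;  out ∅∪∅=∅
  n9('dd'): parent n3 fail=0; on 'd' 0 → fail=3;  out ∅∪∅=∅
  n14('db'): parent n3 fail=0; on 'b' 0 → fail=19;  out {4}∪∅={4}
  n15('ac'): parent n1 fail=0; on 'c' 0 → fail=0;  out ∅∪∅=∅
  n20('ba'): parent n19 fail=0; on 'a' 0 → fail=1;  out {7}∪∅={7}
  n5('dad'): parent n4 fail=1; on 'd' 1→0 → fail=3;  out ∅∪∅=∅
  n10('dda'): parent n9 fail=3; on 'a' 3 → fail=4;  out ∅∪∅=∅
  n12('aab'): parent n2 fail=1; on 'b' 1→0 → fail=19;  out ∅∪∅=∅
  n16('aca'): parent n15 fail=0; on 'a' 0 → fail=1;  out ∅∪∅=∅
  n18('aad'): parent n2 fail=1; on 'd' 1→0 → fail=3;  out {6}∪∅={6}
  n6('dada'): parent n5 fail=3; on 'a' 3 → fail=4;  out ∅∪∅=∅
  n11('ddaa'): parent n10 fail=4; on 'a' 4→1 → fail=2;  out {2}∪{0}={0,2}
  n13('aaba'): parent n12 fail=19; on 'a' 19 → fail=20;  out {3}∪{7}={3,7}
  n17('acab'): parent n16 fail=1; on 'b' 1→0 → fail=19;  out {5}∪∅={5}
  n7('dadac'): parent n6 fail=4; on 'c' 4→1 → fail=15;  out ∅∪∅=∅
  n8('dadaca'): parent n7 fail=15; on 'a' 15 → fail=16;  out {1}∪∅={1}

Text stream:
pos 0 'd': at 3
pos 1 'b': at 14  ** P4@[0:1]
pos 2 'a': at 20 ·f  ** P7@[1:2]
pos 3 'c': at 15 ·f
pos 4 'a': at 16
pos 5 'b': at 17  ** P5@[2:5]
pos 6 'd': at 3 ·f
pos 7 'd': at 9
pos 8 'a': at 10
pos 9 'a': at 11  ** P0@[8:9],P2@[6:9]
pos 10 'd': at 18 ·f  ** P6@[8:10]
pos 11 'a': at 4 ·f
pos 12 'd': at 5
pos 13 'a': at 6
pos 14 'c': at 7
pos 15 'a': at 8  ** P1@[10:15]
pos 16 'd': at 3 ·f
pos 17 'a': at 4
pos 18 'a': at 2 ·f  ** P0@[17:18]
pos 19 'a': at 2 ·f  ** P0@[18:19]
pos 20 'd': at 18  ** P6@[18:20]
pos 21 'd': at 9 ·f
pos 22 'c': at 0 ·f

All matches (sorted): [[1,4],[2,7],[5,5],[9,0],[9,2],[10,6],[15,1],[18,0],[19,0],[20,6]]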